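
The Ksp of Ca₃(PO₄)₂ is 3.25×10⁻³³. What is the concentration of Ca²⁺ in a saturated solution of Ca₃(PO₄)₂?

Ca₃(PO₄)₂(s) ⇌ 3 Ca²⁺(aq) + 2 PO₄³⁻(aq)
Call the molar solubility s, so that [Ca²⁺] = 3s and [PO₄³⁻] = 2s.
Ksp = [Ca²⁺]^3[PO₄³⁻]^2 = (3s)^3 · (2s)^2 = 108s^5 = 3.25×10⁻³³
s = 1.25×10⁻⁷ mol L⁻¹
[Ca²⁺] = 3s = 3.74×10⁻⁷ mol L⁻¹

3.74×10⁻⁷ M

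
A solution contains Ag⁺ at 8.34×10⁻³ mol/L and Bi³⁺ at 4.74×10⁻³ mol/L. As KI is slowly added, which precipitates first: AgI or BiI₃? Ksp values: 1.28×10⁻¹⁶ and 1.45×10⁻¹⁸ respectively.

Precipitation begins when Q = Ksp.
For AgI: [I⁻] = (Ksp/[Ag⁺]) = 1.53×10⁻¹⁴ mol/L
For BiI₃: [I⁻] = (Ksp/[Bi³⁺])^(1/3) = 6.74×10⁻⁶ mol/L
The smaller threshold [I⁻] is reached first, so AgI precipitates first.

AgI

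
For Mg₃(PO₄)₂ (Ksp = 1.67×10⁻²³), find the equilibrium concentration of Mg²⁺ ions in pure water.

Mg₃(PO₄)₂(s) ⇌ 3 Mg²⁺(aq) + 2 PO₄³⁻(aq)
If s mol/L of Mg₃(PO₄)₂ dissolves, [Mg²⁺] = 3s and [PO₄³⁻] = 2s.
Ksp = [Mg²⁺]^3[PO₄³⁻]^2 = (3s)^3 · (2s)^2 = 108s^5 = 1.67×10⁻²³
s = 1.09×10⁻⁵ mol/L
[Mg²⁺] = 3s = 3.27×10⁻⁵ mol/L

3.27×10⁻⁵ M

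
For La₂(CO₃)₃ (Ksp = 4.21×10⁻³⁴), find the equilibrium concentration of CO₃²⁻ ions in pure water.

2.48×10⁻⁷ M

La₂(CO₃)₃(s) ⇌ 2 La³⁺(aq) + 3 CO₃²⁻(aq)
For each mole of La₂(CO₃)₃ that dissolves per liter, [La³⁺] = 2s and [CO₃²⁻] = 3s; let s denote this solubility.
Ksp = [La³⁺]^2[CO₃²⁻]^3 = (2s)^2 · (3s)^3 = 108s^5 = 4.21×10⁻³⁴
s = 8.28×10⁻⁸ M
[CO₃²⁻] = 3s = 2.48×10⁻⁷ M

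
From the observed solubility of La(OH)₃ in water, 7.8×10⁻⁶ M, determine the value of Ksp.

La(OH)₃(s) ⇌ La³⁺(aq) + 3 OH⁻(aq)
Call the molar solubility s, so that [La³⁺] = s and [OH⁻] = 3s.
Ksp = [La³⁺][OH⁻]^3 = s · (3s)^3 = 27s^4
Ksp = 27 × (7.8×10⁻⁶)^4 = 1.0×10⁻¹⁹

Ksp = 1.0×10⁻¹⁹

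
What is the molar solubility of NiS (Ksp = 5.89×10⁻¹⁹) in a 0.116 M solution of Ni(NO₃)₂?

5.08×10⁻¹⁸ M

NiS(s) ⇌ Ni²⁺(aq) + S²⁻(aq)
The solution already contains Ni²⁺ at 0.116 M. Let s be the molar solubility of NiS.
[Ni²⁺] ≈ 0.116 M (common ion dominates); [S²⁻] = s.
Ksp = [Ni²⁺][S²⁻] = (0.116)s
s = 5.89×10⁻¹⁹ / (0.116) = 5.08×10⁻¹⁸
s = 5.08×10⁻¹⁸ M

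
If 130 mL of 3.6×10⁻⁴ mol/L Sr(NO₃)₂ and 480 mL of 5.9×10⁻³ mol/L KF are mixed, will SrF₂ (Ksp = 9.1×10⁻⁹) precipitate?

No

After mixing, V = 130 mL + 480 mL = 610 mL.
[Sr²⁺] = (3.6×10⁻⁴)(130)/610 = 7.7×10⁻⁵ mol/L
[F⁻] = (5.9×10⁻³)(480)/610 = 4.6×10⁻³ mol/L
Q = [Sr²⁺][F⁻]^2 = 1.7×10⁻⁹
Q = 1.7×10⁻⁹ < Ksp = 9.1×10⁻⁹, so the solution is unsaturated and no precipitate forms.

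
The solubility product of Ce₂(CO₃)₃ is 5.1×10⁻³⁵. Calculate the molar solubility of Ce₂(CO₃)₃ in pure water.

5.4×10⁻⁸ M

Ce₂(CO₃)₃(s) ⇌ 2 Ce³⁺(aq) + 3 CO₃²⁻(aq)
Call the molar solubility s, so that [Ce³⁺] = 2s and [CO₃²⁻] = 3s.
Ksp = [Ce³⁺]^2[CO₃²⁻]^3 = (2s)^2 · (3s)^3 = 108s^5
108s^5 = 5.1×10⁻³⁵  ⇒  s^5 = 4.7×10⁻³⁷
s = (4.7×10⁻³⁷)^(1/5) = 5.4×10⁻⁸ mol/L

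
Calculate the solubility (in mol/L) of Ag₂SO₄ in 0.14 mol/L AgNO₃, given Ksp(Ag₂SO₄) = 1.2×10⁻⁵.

Ag₂SO₄(s) ⇌ 2 Ag⁺(aq) + SO₄²⁻(aq)
Let s be the solubility of Ag₂SO₄ here. The common ion gives [Ag⁺] ≈ 0.14 mol/L, and [SO₄²⁻] = s.
Ksp = [Ag⁺]^2[SO₄²⁻] = (0.14)^2s
s = 1.2×10⁻⁵ / (0.14)^2 = 6.1×10⁻⁴
s = 6.1×10⁻⁴ mol/L

6.1×10⁻⁴ M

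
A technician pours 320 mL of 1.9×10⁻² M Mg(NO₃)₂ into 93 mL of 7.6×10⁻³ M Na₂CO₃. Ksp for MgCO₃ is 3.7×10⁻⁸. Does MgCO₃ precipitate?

Total volume after mixing = 320 + 93 = 413 mL.
[Mg²⁺] = (1.9×10⁻²)(320)/413 = 1.5×10⁻² M
[CO₃²⁻] = (7.6×10⁻³)(93)/413 = 1.7×10⁻³ M
Q = [Mg²⁺][CO₃²⁻] = 2.5×10⁻⁵
Q = 2.5×10⁻⁵ > Ksp = 3.7×10⁻⁸, so the solution is supersaturated and MgCO₃ precipitates.

Yes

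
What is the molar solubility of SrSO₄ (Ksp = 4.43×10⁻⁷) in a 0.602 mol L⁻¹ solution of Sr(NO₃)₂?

7.36×10⁻⁷ M

SrSO₄(s) ⇌ Sr²⁺(aq) + SO₄²⁻(aq)
Sr²⁺ is already present at 0.602 mol L⁻¹. If s mol/L of SrSO₄ dissolves, [SO₄²⁻] = s while [Sr²⁺] ≈ 0.602 mol L⁻¹.
Ksp = [Sr²⁺][SO₄²⁻] = (0.602)s
s = 4.43×10⁻⁷ / (0.602) = 7.36×10⁻⁷
s = 7.36×10⁻⁷ mol L⁻¹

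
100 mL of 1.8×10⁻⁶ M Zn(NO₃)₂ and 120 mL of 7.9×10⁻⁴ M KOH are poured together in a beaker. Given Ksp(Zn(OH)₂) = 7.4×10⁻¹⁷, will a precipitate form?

The combined volume is 220 mL.
[Zn²⁺] = (1.8×10⁻⁶)(100)/220 = 8.2×10⁻⁷ M
[OH⁻] = (7.9×10⁻⁴)(120)/220 = 4.3×10⁻⁴ M
Q = [Zn²⁺][OH⁻]^2 = 1.5×10⁻¹³
Q = 1.5×10⁻¹³ > Ksp = 7.4×10⁻¹⁷, so the solution is supersaturated and Zn(OH)₂ precipitates.

Yes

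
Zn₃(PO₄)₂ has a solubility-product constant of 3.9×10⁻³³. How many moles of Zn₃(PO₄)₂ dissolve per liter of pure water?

Zn₃(PO₄)₂(s) ⇌ 3 Zn²⁺(aq) + 2 PO₄³⁻(aq)
For each mole of Zn₃(PO₄)₂ that dissolves per liter, [Zn²⁺] = 3s and [PO₄³⁻] = 2s; let s denote this solubility.
Ksp = [Zn²⁺]^3[PO₄³⁻]^2 = (3s)^3 · (2s)^2 = 108s^5
108s^5 = 3.9×10⁻³³  ⇒  s^5 = 3.6×10⁻³⁵
s = 1.3×10⁻⁷ mol L⁻¹

1.3×10⁻⁷ M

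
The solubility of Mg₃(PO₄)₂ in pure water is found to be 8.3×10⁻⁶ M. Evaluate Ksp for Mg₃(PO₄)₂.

Ksp = 4.3×10⁻²⁴

Mg₃(PO₄)₂(s) ⇌ 3 Mg²⁺(aq) + 2 PO₄³⁻(aq)
For each mole of Mg₃(PO₄)₂ that dissolves per liter, [Mg²⁺] = 3s and [PO₄³⁻] = 2s; let s denote this solubility.
Ksp = [Mg²⁺]^3[PO₄³⁻]^2 = (3s)^3 · (2s)^2 = 108s^5
Ksp = 108 × (8.3×10⁻⁶)^5 = 4.3×10⁻²⁴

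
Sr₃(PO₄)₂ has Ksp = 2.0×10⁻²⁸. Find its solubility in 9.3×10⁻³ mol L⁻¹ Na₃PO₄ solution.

Sr₃(PO₄)₂(s) ⇌ 3 Sr²⁺(aq) + 2 PO₄³⁻(aq)
The solution already contains PO₄³⁻ at 9.3×10⁻³ mol L⁻¹. Let s be the molar solubility of Sr₃(PO₄)₂.
[PO₄³⁻] ≈ 9.3×10⁻³ mol L⁻¹ (common ion dominates); [Sr²⁺] = 3s.
Ksp = [Sr²⁺]^3[PO₄³⁻]^2 = (3s)^3(9.3×10⁻³)^2
(3s)^3 = 2.0×10⁻²⁸ / (9.3×10⁻³)^2 = 2.3×10⁻²⁴
s = 4.4×10⁻⁹ mol L⁻¹

4.4×10⁻⁹ M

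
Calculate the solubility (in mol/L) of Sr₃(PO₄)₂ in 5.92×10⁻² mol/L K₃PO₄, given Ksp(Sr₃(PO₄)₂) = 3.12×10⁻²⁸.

1.49×10⁻⁹ M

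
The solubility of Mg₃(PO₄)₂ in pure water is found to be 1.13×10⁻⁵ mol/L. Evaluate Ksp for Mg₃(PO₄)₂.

Ksp = 1.99×10⁻²³

Mg₃(PO₄)₂(s) ⇌ 3 Mg²⁺(aq) + 2 PO₄³⁻(aq)
For each mole of Mg₃(PO₄)₂ that dissolves per liter, [Mg²⁺] = 3s and [PO₄³⁻] = 2s; let s denote this solubility.
Ksp = [Mg²⁺]^3[PO₄³⁻]^2 = (3s)^3 · (2s)^2 = 108s^5
Ksp = 108 × (1.13×10⁻⁵)^5 = 1.99×10⁻²³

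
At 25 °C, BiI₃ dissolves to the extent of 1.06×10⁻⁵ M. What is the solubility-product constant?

BiI₃(s) ⇌ Bi³⁺(aq) + 3 I⁻(aq)
For each mole of BiI₃ that dissolves per liter, [Bi³⁺] = s and [I⁻] = 3s; let s denote this solubility.
Ksp = [Bi³⁺][I⁻]^3 = s · (3s)^3 = 27s^4
Ksp = 27 × (1.06×10⁻⁵)^4 = 3.41×10⁻¹⁹

Ksp = 3.41×10⁻¹⁹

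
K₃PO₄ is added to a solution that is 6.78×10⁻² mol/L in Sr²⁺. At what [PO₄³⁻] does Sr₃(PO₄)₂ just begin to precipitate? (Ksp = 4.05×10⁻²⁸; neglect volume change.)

1.14×10⁻¹² M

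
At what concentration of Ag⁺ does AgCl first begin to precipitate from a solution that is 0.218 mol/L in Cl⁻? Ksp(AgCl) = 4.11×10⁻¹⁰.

1.89×10⁻⁹ M

The threshold for precipitation is Q = Ksp.
AgCl(s) ⇌ Ag⁺(aq) + Cl⁻(aq)
Ksp = [Ag⁺][Cl⁻] = [Ag⁺](0.218)
[Ag⁺] = 4.11×10⁻¹⁰ / (0.218) = 1.89×10⁻⁹
[Ag⁺] = 1.89×10⁻⁹ mol/L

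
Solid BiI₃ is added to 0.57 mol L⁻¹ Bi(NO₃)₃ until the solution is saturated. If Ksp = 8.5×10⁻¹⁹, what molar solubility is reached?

BiI₃(s) ⇌ Bi³⁺(aq) + 3 I⁻(aq)
The solution already contains Bi³⁺ at 0.57 mol L⁻¹. Let s be the molar solubility of BiI₃.
[Bi³⁺] ≈ 0.57 mol L⁻¹ (common ion dominates); [I⁻] = 3s.
Ksp = [Bi³⁺][I⁻]^3 = (0.57)(3s)^3
(3s)^3 = 8.5×10⁻¹⁹ / (0.57) = 1.5×10⁻¹⁸
s = 3.8×10⁻⁷ mol L⁻¹

3.8×10⁻⁷ M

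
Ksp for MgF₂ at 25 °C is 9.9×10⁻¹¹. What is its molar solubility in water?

2.9×10⁻⁴ M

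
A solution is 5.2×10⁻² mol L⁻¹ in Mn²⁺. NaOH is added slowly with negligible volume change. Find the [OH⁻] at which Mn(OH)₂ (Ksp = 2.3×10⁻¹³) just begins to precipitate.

2.1×10⁻⁶ M

The threshold for precipitation is Q = Ksp.
Mn(OH)₂(s) ⇌ Mn²⁺(aq) + 2 OH⁻(aq)
Ksp = [Mn²⁺][OH⁻]^2 = [OH⁻]^2(5.2×10⁻²)
[OH⁻]^2 = 2.3×10⁻¹³ / (5.2×10⁻²) = 4.4×10⁻¹²
[OH⁻] = 2.1×10⁻⁶ mol L⁻¹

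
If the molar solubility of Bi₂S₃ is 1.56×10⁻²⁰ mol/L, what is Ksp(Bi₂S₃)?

Bi₂S₃(s) ⇌ 2 Bi³⁺(aq) + 3 S²⁻(aq)
Call the molar solubility s, so that [Bi³⁺] = 2s and [S²⁻] = 3s.
Ksp = [Bi³⁺]^2[S²⁻]^3 = (2s)^2 · (3s)^3 = 108s^5
Ksp = 108 × (1.56×10⁻²⁰)^5 = 9.98×10⁻⁹⁸

Ksp = 9.98×10⁻⁹⁸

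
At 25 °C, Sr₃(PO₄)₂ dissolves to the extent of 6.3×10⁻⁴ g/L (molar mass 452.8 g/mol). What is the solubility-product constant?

Ksp = 5.6×10⁻²⁸

Molar solubility s = (6.3×10⁻⁴ g/L) / (452.8 g/mol) = 1.391×10⁻⁶ mol/L
Sr₃(PO₄)₂(s) ⇌ 3 Sr²⁺(aq) + 2 PO₄³⁻(aq)
For each mole of Sr₃(PO₄)₂ that dissolves per liter, [Sr²⁺] = 3s and [PO₄³⁻] = 2s; let s denote this solubility.
Ksp = [Sr²⁺]^3[PO₄³⁻]^2 = (3s)^3 · (2s)^2 = 108s^5
Ksp = 108 × (1.391×10⁻⁶)^5 = 5.6×10⁻²⁸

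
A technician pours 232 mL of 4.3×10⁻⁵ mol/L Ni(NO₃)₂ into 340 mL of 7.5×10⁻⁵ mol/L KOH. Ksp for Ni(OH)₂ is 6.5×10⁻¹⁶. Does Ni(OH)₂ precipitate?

Yes

The combined volume is 572 mL.
[Ni²⁺] = (4.3×10⁻⁵)(232)/572 = 1.7×10⁻⁵ mol/L
[OH⁻] = (7.5×10⁻⁵)(340)/572 = 4.5×10⁻⁵ mol/L
Q = [Ni²⁺][OH⁻]^2 = 3.5×10⁻¹⁴
Since Q (3.5×10⁻¹⁴) exceeds Ksp (6.5×10⁻¹⁶), Ni(OH)₂ will precipitate.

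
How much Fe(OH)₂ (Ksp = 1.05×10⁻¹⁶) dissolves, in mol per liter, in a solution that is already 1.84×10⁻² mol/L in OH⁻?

Fe(OH)₂(s) ⇌ Fe²⁺(aq) + 2 OH⁻(aq)
Let s be the solubility of Fe(OH)₂ here. The common ion gives [OH⁻] ≈ 1.84×10⁻² mol/L, and [Fe²⁺] = s.
Ksp = [Fe²⁺][OH⁻]^2 = s(1.84×10⁻²)^2
s = 1.05×10⁻¹⁶ / (1.84×10⁻²)^2 = 3.10×10⁻¹³
s = 3.10×10⁻¹³ mol/L

3.10×10⁻¹³ M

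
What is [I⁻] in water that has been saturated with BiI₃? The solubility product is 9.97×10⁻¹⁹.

4.16×10⁻⁵ M

BiI₃(s) ⇌ Bi³⁺(aq) + 3 I⁻(aq)
With molar solubility s: [Bi³⁺] = s, [I⁻] = 3s.
Ksp = [Bi³⁺][I⁻]^3 = s · (3s)^3 = 27s^4 = 9.97×10⁻¹⁹
s = 1.39×10⁻⁵ mol/L
[I⁻] = 3s = 4.16×10⁻⁵ mol/L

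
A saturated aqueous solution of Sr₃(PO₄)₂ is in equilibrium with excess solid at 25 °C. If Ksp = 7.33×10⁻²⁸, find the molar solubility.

1.47×10⁻⁶ M

Sr₃(PO₄)₂(s) ⇌ 3 Sr²⁺(aq) + 2 PO₄³⁻(aq)
Call the molar solubility s, so that [Sr²⁺] = 3s and [PO₄³⁻] = 2s.
Ksp = [Sr²⁺]^3[PO₄³⁻]^2 = (3s)^3 · (2s)^2 = 108s^5
108s^5 = 7.33×10⁻²⁸  ⇒  s^5 = 6.79×10⁻³⁰
s = (6.79×10⁻³⁰)^(1/5) = 1.47×10⁻⁶ mol L⁻¹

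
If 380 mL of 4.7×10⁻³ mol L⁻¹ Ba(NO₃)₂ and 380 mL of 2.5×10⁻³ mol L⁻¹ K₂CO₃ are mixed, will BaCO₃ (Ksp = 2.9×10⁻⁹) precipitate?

Yes

After mixing, V = 380 mL + 380 mL = 760 mL.
[Ba²⁺] = (4.7×10⁻³)(380)/760 = 2.4×10⁻³ mol L⁻¹
[CO₃²⁻] = (2.5×10⁻³)(380)/760 = 1.3×10⁻³ mol L⁻¹
Q = [Ba²⁺][CO₃²⁻] = 2.9×10⁻⁶
Q = 2.9×10⁻⁶ > Ksp = 2.9×10⁻⁹, so the solution is supersaturated and BaCO₃ precipitates.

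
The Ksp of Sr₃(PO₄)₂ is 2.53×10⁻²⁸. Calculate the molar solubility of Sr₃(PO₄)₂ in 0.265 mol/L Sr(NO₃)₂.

Sr₃(PO₄)₂(s) ⇌ 3 Sr²⁺(aq) + 2 PO₄³⁻(aq)
With Sr²⁺ already at 0.265 mol/L and s small, take [Sr²⁺] ≈ 0.265 mol/L and [PO₄³⁻] = 2s.
Ksp = [Sr²⁺]^3[PO₄³⁻]^2 = (0.265)^3(2s)^2
(2s)^2 = 2.53×10⁻²⁸ / (0.265)^3 = 1.36×10⁻²⁶
s = 5.83×10⁻¹⁴ mol/L

5.83×10⁻¹⁴ M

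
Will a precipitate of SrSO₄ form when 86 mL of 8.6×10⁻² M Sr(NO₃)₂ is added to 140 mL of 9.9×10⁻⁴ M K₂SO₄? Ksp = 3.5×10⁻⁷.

Yes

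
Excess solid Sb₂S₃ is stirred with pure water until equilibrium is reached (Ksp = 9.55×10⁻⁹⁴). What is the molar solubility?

9.76×10⁻²⁰ M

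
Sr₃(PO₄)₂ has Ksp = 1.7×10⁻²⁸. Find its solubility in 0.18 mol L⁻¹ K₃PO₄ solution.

5.8×10⁻¹⁰ M

Sr₃(PO₄)₂(s) ⇌ 3 Sr²⁺(aq) + 2 PO₄³⁻(aq)
Let s be the solubility of Sr₃(PO₄)₂ here. The common ion gives [PO₄³⁻] ≈ 0.18 mol L⁻¹, and [Sr²⁺] = 3s.
Ksp = [Sr²⁺]^3[PO₄³⁻]^2 = (3s)^3(0.18)^2
(3s)^3 = 1.7×10⁻²⁸ / (0.18)^2 = 5.2×10⁻²⁷
s = 5.8×10⁻¹⁰ mol L⁻¹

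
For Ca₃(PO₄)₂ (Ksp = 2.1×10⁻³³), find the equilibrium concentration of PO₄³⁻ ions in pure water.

2.3×10⁻⁷ M

Ca₃(PO₄)₂(s) ⇌ 3 Ca²⁺(aq) + 2 PO₄³⁻(aq)
For each mole of Ca₃(PO₄)₂ that dissolves per liter, [Ca²⁺] = 3s and [PO₄³⁻] = 2s; let s denote this solubility.
Ksp = [Ca²⁺]^3[PO₄³⁻]^2 = (3s)^3 · (2s)^2 = 108s^5 = 2.1×10⁻³³
s = 1.1×10⁻⁷ mol/L
[PO₄³⁻] = 2s = 2.3×10⁻⁷ mol/L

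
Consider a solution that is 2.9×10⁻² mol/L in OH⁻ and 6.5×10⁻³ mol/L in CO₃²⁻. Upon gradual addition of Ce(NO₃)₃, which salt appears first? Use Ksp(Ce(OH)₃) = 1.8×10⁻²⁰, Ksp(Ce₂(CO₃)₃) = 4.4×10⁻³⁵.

Ce(OH)₃

Each salt precipitates once Q = Ksp for that salt.
For Ce(OH)₃: [Ce³⁺] = (Ksp/[OH⁻]^3) = 7.4×10⁻¹⁶ mol/L
For Ce₂(CO₃)₃: [Ce³⁺] = (Ksp/[CO₃²⁻]^3)^(1/2) = 1.3×10⁻¹⁴ mol/L
Ce(OH)₃ requires the lower [Ce³⁺], so it precipitates first.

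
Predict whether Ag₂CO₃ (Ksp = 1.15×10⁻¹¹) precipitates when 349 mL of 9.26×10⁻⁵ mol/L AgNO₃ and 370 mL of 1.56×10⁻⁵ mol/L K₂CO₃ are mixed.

No

After mixing, V = 349 mL + 370 mL = 719 mL.
[Ag⁺] = (9.26×10⁻⁵)(349)/719 = 4.49×10⁻⁵ mol/L
[CO₃²⁻] = (1.56×10⁻⁵)(370)/719 = 8.03×10⁻⁶ mol/L
Q = [Ag⁺]^2[CO₃²⁻] = 1.62×10⁻¹⁴
Q = 1.62×10⁻¹⁴ < Ksp = 1.15×10⁻¹¹, so the solution is unsaturated and no precipitate forms.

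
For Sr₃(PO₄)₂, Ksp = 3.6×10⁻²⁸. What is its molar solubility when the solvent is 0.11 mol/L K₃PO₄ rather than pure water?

1.0×10⁻⁹ M

Sr₃(PO₄)₂(s) ⇌ 3 Sr²⁺(aq) + 2 PO₄³⁻(aq)
PO₄³⁻ is already present at 0.11 mol/L. If s mol/L of Sr₃(PO₄)₂ dissolves, [Sr²⁺] = 3s while [PO₄³⁻] ≈ 0.11 mol/L.
Ksp = [Sr²⁺]^3[PO₄³⁻]^2 = (3s)^3(0.11)^2
(3s)^3 = 3.6×10⁻²⁸ / (0.11)^2 = 3.0×10⁻²⁶
s = 1.0×10⁻⁹ mol/L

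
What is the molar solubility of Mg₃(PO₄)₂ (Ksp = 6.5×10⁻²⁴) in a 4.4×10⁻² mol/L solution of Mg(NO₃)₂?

1.4×10⁻¹⁰ M

Mg₃(PO₄)₂(s) ⇌ 3 Mg²⁺(aq) + 2 PO₄³⁻(aq)
With Mg²⁺ already at 4.4×10⁻² mol/L and s small, take [Mg²⁺] ≈ 4.4×10⁻² mol/L and [PO₄³⁻] = 2s.
Ksp = [Mg²⁺]^3[PO₄³⁻]^2 = (4.4×10⁻²)^3(2s)^2
(2s)^2 = 6.5×10⁻²⁴ / (4.4×10⁻²)^3 = 7.6×10⁻²⁰
s = 1.4×10⁻¹⁰ mol/L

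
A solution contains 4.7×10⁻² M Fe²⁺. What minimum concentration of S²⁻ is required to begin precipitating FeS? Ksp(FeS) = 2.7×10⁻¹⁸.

A salt starts to precipitate once the ion product Q reaches its Ksp.
FeS(s) ⇌ Fe²⁺(aq) + S²⁻(aq)
Ksp = [Fe²⁺][S²⁻] = [S²⁻](4.7×10⁻²)
[S²⁻] = 2.7×10⁻¹⁸ / (4.7×10⁻²) = 5.7×10⁻¹⁷
[S²⁻] = 5.7×10⁻¹⁷ M

5.7×10⁻¹⁷ M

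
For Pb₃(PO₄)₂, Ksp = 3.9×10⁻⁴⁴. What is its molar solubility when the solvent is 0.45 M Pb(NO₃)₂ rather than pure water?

Pb₃(PO₄)₂(s) ⇌ 3 Pb²⁺(aq) + 2 PO₄³⁻(aq)
Let s be the solubility of Pb₃(PO₄)₂ here. The common ion gives [Pb²⁺] ≈ 0.45 M, and [PO₄³⁻] = 2s.
Ksp = [Pb²⁺]^3[PO₄³⁻]^2 = (0.45)^3(2s)^2
(2s)^2 = 3.9×10⁻⁴⁴ / (0.45)^3 = 4.3×10⁻⁴³
s = 3.3×10⁻²² M

3.3×10⁻²² M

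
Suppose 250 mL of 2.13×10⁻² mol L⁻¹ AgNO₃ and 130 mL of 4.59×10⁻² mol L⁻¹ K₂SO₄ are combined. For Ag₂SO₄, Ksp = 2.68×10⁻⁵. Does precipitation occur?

No

After mixing, V = 250 mL + 130 mL = 380 mL.
[Ag⁺] = (2.13×10⁻²)(250)/380 = 1.40×10⁻² mol L⁻¹
[SO₄²⁻] = (4.59×10⁻²)(130)/380 = 1.57×10⁻² mol L⁻¹
Q = [Ag⁺]^2[SO₄²⁻] = 3.08×10⁻⁶
Q = 3.08×10⁻⁶ < Ksp = 2.68×10⁻⁵, so the solution is unsaturated and no precipitate forms.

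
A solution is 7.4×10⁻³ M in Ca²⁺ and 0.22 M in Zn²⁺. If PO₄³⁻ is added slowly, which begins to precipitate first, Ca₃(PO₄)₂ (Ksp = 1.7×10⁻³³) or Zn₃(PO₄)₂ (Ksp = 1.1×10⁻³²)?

A salt starts to precipitate once the ion product Q reaches its Ksp.
For Ca₃(PO₄)₂: [PO₄³⁻] = (Ksp/[Ca²⁺]^3)^(1/2) = 6.5×10⁻¹⁴ M
For Zn₃(PO₄)₂: [PO₄³⁻] = (Ksp/[Zn²⁺]^3)^(1/2) = 1.0×10⁻¹⁵ M
Since Zn₃(PO₄)₂ needs less PO₄³⁻ to reach saturation, it precipitates first.

Zn₃(PO₄)₂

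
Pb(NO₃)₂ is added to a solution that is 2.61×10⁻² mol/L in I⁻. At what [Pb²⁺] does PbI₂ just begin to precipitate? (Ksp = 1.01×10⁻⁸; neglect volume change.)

Precipitation of each salt begins when its ion product equals Ksp.
PbI₂(s) ⇌ Pb²⁺(aq) + 2 I⁻(aq)
Ksp = [Pb²⁺][I⁻]^2 = [Pb²⁺](2.61×10⁻²)^2
[Pb²⁺] = 1.01×10⁻⁸ / (2.61×10⁻²)^2 = 1.48×10⁻⁵
[Pb²⁺] = 1.48×10⁻⁵ mol/L

1.48×10⁻⁵ M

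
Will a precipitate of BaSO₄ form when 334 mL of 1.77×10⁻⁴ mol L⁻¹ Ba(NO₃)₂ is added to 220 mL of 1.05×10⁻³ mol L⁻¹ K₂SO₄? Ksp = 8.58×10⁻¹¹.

After mixing, V = 334 mL + 220 mL = 554 mL.
[Ba²⁺] = (1.77×10⁻⁴)(334)/554 = 1.07×10⁻⁴ mol L⁻¹
[SO₄²⁻] = (1.05×10⁻³)(220)/554 = 4.17×10⁻⁴ mol L⁻¹
Q = [Ba²⁺][SO₄²⁻] = 4.45×10⁻⁸
Q = 4.45×10⁻⁸ > Ksp = 8.58×10⁻¹¹, so the solution is supersaturated and BaSO₄ precipitates.

Yes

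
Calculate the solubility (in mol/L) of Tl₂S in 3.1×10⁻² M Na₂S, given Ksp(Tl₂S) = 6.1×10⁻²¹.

Tl₂S(s) ⇌ 2 Tl⁺(aq) + S²⁻(aq)
Let s be the solubility of Tl₂S here. The common ion gives [S²⁻] ≈ 3.1×10⁻² M, and [Tl⁺] = 2s.
Ksp = [Tl⁺]^2[S²⁻] = (2s)^2(3.1×10⁻²)
(2s)^2 = 6.1×10⁻²¹ / (3.1×10⁻²) = 2.0×10⁻¹⁹
s = 2.2×10⁻¹⁰ M

2.2×10⁻¹⁰ M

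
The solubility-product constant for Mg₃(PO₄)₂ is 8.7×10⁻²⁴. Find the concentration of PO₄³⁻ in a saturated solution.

Mg₃(PO₄)₂(s) ⇌ 3 Mg²⁺(aq) + 2 PO₄³⁻(aq)
Let s be the molar solubility. Then [Mg²⁺] = 3s and [PO₄³⁻] = 2s.
Ksp = [Mg²⁺]^3[PO₄³⁻]^2 = (3s)^3 · (2s)^2 = 108s^5 = 8.7×10⁻²⁴
s = 9.6×10⁻⁶ M
[PO₄³⁻] = 2s = 1.9×10⁻⁵ M

1.9×10⁻⁵ M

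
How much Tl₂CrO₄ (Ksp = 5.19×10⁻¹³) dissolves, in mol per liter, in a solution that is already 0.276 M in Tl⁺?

Tl₂CrO₄(s) ⇌ 2 Tl⁺(aq) + CrO₄²⁻(aq)
The solution already contains Tl⁺ at 0.276 M. Let s be the molar solubility of Tl₂CrO₄.
[Tl⁺] ≈ 0.276 M (common ion dominates); [CrO₄²⁻] = s.
Ksp = [Tl⁺]^2[CrO₄²⁻] = (0.276)^2s
s = 5.19×10⁻¹³ / (0.276)^2 = 6.81×10⁻¹²
s = 6.81×10⁻¹² M

6.81×10⁻¹² M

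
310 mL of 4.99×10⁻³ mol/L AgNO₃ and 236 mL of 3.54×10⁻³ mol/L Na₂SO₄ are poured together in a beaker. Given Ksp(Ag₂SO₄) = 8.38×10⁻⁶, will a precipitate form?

After mixing, V = 310 mL + 236 mL = 546 mL.
[Ag⁺] = (4.99×10⁻³)(310)/546 = 2.83×10⁻³ mol/L
[SO₄²⁻] = (3.54×10⁻³)(236)/546 = 1.53×10⁻³ mol/L
Q = [Ag⁺]^2[SO₄²⁻] = 1.23×10⁻⁸
Since Q (1.23×10⁻⁸) is less than Ksp (8.38×10⁻⁶), no Ag₂SO₄ precipitates.

No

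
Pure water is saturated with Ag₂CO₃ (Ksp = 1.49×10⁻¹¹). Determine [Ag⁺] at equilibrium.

3.10×10⁻⁴ M

Ag₂CO₃(s) ⇌ 2 Ag⁺(aq) + CO₃²⁻(aq)
Call the molar solubility s, so that [Ag⁺] = 2s and [CO₃²⁻] = s.
Ksp = [Ag⁺]^2[CO₃²⁻] = (2s)^2 · s = 4s^3 = 1.49×10⁻¹¹
s = 1.55×10⁻⁴ mol/L
[Ag⁺] = 2s = 3.10×10⁻⁴ mol/L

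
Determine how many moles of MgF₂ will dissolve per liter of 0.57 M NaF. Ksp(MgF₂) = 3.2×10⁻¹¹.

MgF₂(s) ⇌ Mg²⁺(aq) + 2 F⁻(aq)
Let s be the solubility of MgF₂ here. The common ion gives [F⁻] ≈ 0.57 M, and [Mg²⁺] = s.
Ksp = [Mg²⁺][F⁻]^2 = s(0.57)^2
s = 3.2×10⁻¹¹ / (0.57)^2 = 9.8×10⁻¹¹
s = 9.8×10⁻¹¹ M

9.8×10⁻¹¹ M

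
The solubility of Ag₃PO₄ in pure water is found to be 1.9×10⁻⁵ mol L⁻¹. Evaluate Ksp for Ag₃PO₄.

Ag₃PO₄(s) ⇌ 3 Ag⁺(aq) + PO₄³⁻(aq)
For each mole of Ag₃PO₄ that dissolves per liter, [Ag⁺] = 3s and [PO₄³⁻] = s; let s denote this solubility.
Ksp = [Ag⁺]^3[PO₄³⁻] = (3s)^3 · s = 27s^4
Ksp = 27 × (1.9×10⁻⁵)^4 = 3.5×10⁻¹⁸

Ksp = 3.5×10⁻¹⁸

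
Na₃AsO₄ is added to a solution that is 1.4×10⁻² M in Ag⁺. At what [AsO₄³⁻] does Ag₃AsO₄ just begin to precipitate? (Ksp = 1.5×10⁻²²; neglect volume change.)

5.5×10⁻¹⁷ M

A salt starts to precipitate once the ion product Q reaches its Ksp.
Ag₃AsO₄(s) ⇌ 3 Ag⁺(aq) + AsO₄³⁻(aq)
Ksp = [Ag⁺]^3[AsO₄³⁻] = [AsO₄³⁻](1.4×10⁻²)^3
[AsO₄³⁻] = 1.5×10⁻²² / (1.4×10⁻²)^3 = 5.5×10⁻¹⁷
[AsO₄³⁻] = 5.5×10⁻¹⁷ M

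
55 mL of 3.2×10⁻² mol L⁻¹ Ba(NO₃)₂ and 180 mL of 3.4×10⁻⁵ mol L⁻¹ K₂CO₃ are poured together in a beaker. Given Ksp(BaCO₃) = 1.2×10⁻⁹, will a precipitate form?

Yes

After mixing, V = 55 mL + 180 mL = 235 mL.
[Ba²⁺] = (3.2×10⁻²)(55)/235 = 7.5×10⁻³ mol L⁻¹
[CO₃²⁻] = (3.4×10⁻⁵)(180)/235 = 2.6×10⁻⁵ mol L⁻¹
Q = [Ba²⁺][CO₃²⁻] = 2.0×10⁻⁷
Since Q (2.0×10⁻⁷) exceeds Ksp (1.2×10⁻⁹), BaCO₃ will precipitate.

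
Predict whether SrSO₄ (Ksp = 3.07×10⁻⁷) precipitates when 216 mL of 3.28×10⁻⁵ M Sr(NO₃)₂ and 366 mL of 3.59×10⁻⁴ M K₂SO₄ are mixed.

Total volume after mixing = 216 + 366 = 582 mL.
[Sr²⁺] = (3.28×10⁻⁵)(216)/582 = 1.22×10⁻⁵ M
[SO₄²⁻] = (3.59×10⁻⁴)(366)/582 = 2.26×10⁻⁴ M
Q = [Sr²⁺][SO₄²⁻] = 2.75×10⁻⁹
Q < Ksp (2.75×10⁻⁹ vs 3.07×10⁻⁷); the solution remains unsaturated and no precipitate forms.

No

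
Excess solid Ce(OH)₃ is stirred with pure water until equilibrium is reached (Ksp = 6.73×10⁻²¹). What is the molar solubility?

Ce(OH)₃(s) ⇌ Ce³⁺(aq) + 3 OH⁻(aq)
Let s be the molar solubility. Then [Ce³⁺] = s and [OH⁻] = 3s.
Ksp = [Ce³⁺][OH⁻]^3 = s · (3s)^3 = 27s^4
27s^4 = 6.73×10⁻²¹  ⇒  s^4 = 2.49×10⁻²²
Taking the 4th root, s = 3.97×10⁻⁶ mol/L.

3.97×10⁻⁶ M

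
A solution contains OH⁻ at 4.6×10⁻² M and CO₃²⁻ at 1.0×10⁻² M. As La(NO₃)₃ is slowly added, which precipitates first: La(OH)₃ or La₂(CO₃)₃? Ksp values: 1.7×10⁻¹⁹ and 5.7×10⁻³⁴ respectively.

The threshold for precipitation is Q = Ksp.
For La(OH)₃: [La³⁺] = (Ksp/[OH⁻]^3) = 1.7×10⁻¹⁵ M
For La₂(CO₃)₃: [La³⁺] = (Ksp/[CO₃²⁻]^3)^(1/2) = 2.4×10⁻¹⁴ M
Since La(OH)₃ needs less La³⁺ to reach saturation, it precipitates first.

La(OH)₃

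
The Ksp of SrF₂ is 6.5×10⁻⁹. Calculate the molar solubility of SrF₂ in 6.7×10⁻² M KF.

1.4×10⁻⁶ M

SrF₂(s) ⇌ Sr²⁺(aq) + 2 F⁻(aq)
Let s be the solubility of SrF₂ here. The common ion gives [F⁻] ≈ 6.7×10⁻² M, and [Sr²⁺] = s.
Ksp = [Sr²⁺][F⁻]^2 = s(6.7×10⁻²)^2
s = 6.5×10⁻⁹ / (6.7×10⁻²)^2 = 1.4×10⁻⁶
s = 1.4×10⁻⁶ M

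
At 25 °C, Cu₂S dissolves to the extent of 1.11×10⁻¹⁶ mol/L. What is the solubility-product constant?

Cu₂S(s) ⇌ 2 Cu⁺(aq) + S²⁻(aq)
Let s be the molar solubility. Then [Cu⁺] = 2s and [S²⁻] = s.
Ksp = [Cu⁺]^2[S²⁻] = (2s)^2 · s = 4s^3
Ksp = 4 × (1.11×10⁻¹⁶)^3 = 5.47×10⁻⁴⁸

Ksp = 5.47×10⁻⁴⁸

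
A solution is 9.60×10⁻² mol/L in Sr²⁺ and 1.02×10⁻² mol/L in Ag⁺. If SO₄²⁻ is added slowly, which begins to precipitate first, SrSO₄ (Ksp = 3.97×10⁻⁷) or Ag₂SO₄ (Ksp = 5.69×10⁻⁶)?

Precipitation begins when Q = Ksp.
For SrSO₄: [SO₄²⁻] = (Ksp/[Sr²⁺]) = 4.14×10⁻⁶ mol/L
For Ag₂SO₄: [SO₄²⁻] = (Ksp/[Ag⁺]^2) = 5.47×10⁻² mol/L
Since SrSO₄ needs less SO₄²⁻ to reach saturation, it precipitates first.

SrSO₄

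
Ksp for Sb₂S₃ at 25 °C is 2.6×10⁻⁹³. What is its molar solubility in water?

1.2×10⁻¹⁹ M

Sb₂S₃(s) ⇌ 2 Sb³⁺(aq) + 3 S²⁻(aq)
Call the molar solubility s, so that [Sb³⁺] = 2s and [S²⁻] = 3s.
Ksp = [Sb³⁺]^2[S²⁻]^3 = (2s)^2 · (3s)^3 = 108s^5
108s^5 = 2.6×10⁻⁹³  ⇒  s^5 = 2.4×10⁻⁹⁵
s = (2.4×10⁻⁹⁵)^(1/5) = 1.2×10⁻¹⁹ M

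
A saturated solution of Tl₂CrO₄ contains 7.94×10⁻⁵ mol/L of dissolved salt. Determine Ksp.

Tl₂CrO₄(s) ⇌ 2 Tl⁺(aq) + CrO₄²⁻(aq)
Let s be the molar solubility. Then [Tl⁺] = 2s and [CrO₄²⁻] = s.
Ksp = [Tl⁺]^2[CrO₄²⁻] = (2s)^2 · s = 4s^3
Ksp = 4 × (7.94×10⁻⁵)^3 = 2.00×10⁻¹²

Ksp = 2.00×10⁻¹²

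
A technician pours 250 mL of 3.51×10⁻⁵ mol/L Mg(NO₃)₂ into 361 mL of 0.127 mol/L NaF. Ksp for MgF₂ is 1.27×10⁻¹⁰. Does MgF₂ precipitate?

Yes

The combined volume is 611 mL.
[Mg²⁺] = (3.51×10⁻⁵)(250)/611 = 1.44×10⁻⁵ mol/L
[F⁻] = (0.127)(361)/611 = 7.50×10⁻² mol/L
Q = [Mg²⁺][F⁻]^2 = 8.09×10⁻⁸
Q = 8.09×10⁻⁸ > Ksp = 1.27×10⁻¹⁰, so the solution is supersaturated and MgF₂ precipitates.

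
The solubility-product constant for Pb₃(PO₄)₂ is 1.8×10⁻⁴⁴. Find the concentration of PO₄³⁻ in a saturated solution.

Pb₃(PO₄)₂(s) ⇌ 3 Pb²⁺(aq) + 2 PO₄³⁻(aq)
If s mol/L of Pb₃(PO₄)₂ dissolves, [Pb²⁺] = 3s and [PO₄³⁻] = 2s.
Ksp = [Pb²⁺]^3[PO₄³⁻]^2 = (3s)^3 · (2s)^2 = 108s^5 = 1.8×10⁻⁴⁴
s = 7.0×10⁻¹⁰ M
[PO₄³⁻] = 2s = 1.4×10⁻⁹ M

1.4×10⁻⁹ M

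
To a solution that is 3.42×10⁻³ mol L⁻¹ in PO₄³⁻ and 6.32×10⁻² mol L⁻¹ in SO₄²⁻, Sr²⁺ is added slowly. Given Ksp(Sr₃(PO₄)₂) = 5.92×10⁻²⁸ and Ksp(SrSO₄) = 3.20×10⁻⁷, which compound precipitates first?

Precipitation begins when Q = Ksp.
For Sr₃(PO₄)₂: [Sr²⁺] = (Ksp/[PO₄³⁻]^2)^(1/3) = 3.70×10⁻⁸ mol L⁻¹
For SrSO₄: [Sr²⁺] = (Ksp/[SO₄²⁻]) = 5.06×10⁻⁶ mol L⁻¹
The smaller threshold [Sr²⁺] is reached first, so Sr₃(PO₄)₂ precipitates first.

Sr₃(PO₄)₂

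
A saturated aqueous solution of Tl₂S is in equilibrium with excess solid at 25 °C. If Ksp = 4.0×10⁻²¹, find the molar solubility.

1.0×10⁻⁷ M

Tl₂S(s) ⇌ 2 Tl⁺(aq) + S²⁻(aq)
For each mole of Tl₂S that dissolves per liter, [Tl⁺] = 2s and [S²⁻] = s; let s denote this solubility.
Ksp = [Tl⁺]^2[S²⁻] = (2s)^2 · s = 4s^3
4s^3 = 4.0×10⁻²¹  ⇒  s^3 = 1.0×10⁻²¹
s = (1.0×10⁻²¹)^(1/3) = 1.0×10⁻⁷ mol/L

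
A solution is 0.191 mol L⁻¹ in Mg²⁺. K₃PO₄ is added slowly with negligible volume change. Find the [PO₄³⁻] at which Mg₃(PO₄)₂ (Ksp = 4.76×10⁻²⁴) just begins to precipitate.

Each salt precipitates once Q = Ksp for that salt.
Mg₃(PO₄)₂(s) ⇌ 3 Mg²⁺(aq) + 2 PO₄³⁻(aq)
Ksp = [Mg²⁺]^3[PO₄³⁻]^2 = [PO₄³⁻]^2(0.191)^3
[PO₄³⁻]^2 = 4.76×10⁻²⁴ / (0.191)^3 = 6.83×10⁻²²
[PO₄³⁻] = 2.61×10⁻¹¹ mol L⁻¹

2.61×10⁻¹¹ M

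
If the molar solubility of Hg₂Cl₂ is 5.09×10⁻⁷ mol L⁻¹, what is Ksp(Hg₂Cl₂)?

Hg₂Cl₂(s) ⇌ Hg₂²⁺(aq) + 2 Cl⁻(aq)
Call the molar solubility s, so that [Hg₂²⁺] = s and [Cl⁻] = 2s.
Ksp = [Hg₂²⁺][Cl⁻]^2 = s · (2s)^2 = 4s^3
Ksp = 4 × (5.09×10⁻⁷)^3 = 5.27×10⁻¹⁹

Ksp = 5.27×10⁻¹⁹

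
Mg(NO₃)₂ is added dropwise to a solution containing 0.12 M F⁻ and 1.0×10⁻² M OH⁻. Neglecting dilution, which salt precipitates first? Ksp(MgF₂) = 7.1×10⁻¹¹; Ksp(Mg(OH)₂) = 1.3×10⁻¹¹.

A salt starts to precipitate once the ion product Q reaches its Ksp.
For MgF₂: [Mg²⁺] = (Ksp/[F⁻]^2) = 4.9×10⁻⁹ M
For Mg(OH)₂: [Mg²⁺] = (Ksp/[OH⁻]^2) = 1.3×10⁻⁷ M
The smaller threshold [Mg²⁺] is reached first, so MgF₂ precipitates first.

MgF₂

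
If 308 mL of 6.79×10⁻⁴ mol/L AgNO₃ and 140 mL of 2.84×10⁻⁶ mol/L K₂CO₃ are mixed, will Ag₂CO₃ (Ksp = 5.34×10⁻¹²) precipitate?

After mixing, V = 308 mL + 140 mL = 448 mL.
[Ag⁺] = (6.79×10⁻⁴)(308)/448 = 4.67×10⁻⁴ mol/L
[CO₃²⁻] = (2.84×10⁻⁶)(140)/448 = 8.88×10⁻⁷ mol/L
Q = [Ag⁺]^2[CO₃²⁻] = 1.93×10⁻¹³
Q = 1.93×10⁻¹³ < Ksp = 5.34×10⁻¹², so the solution is unsaturated and no precipitate forms.

No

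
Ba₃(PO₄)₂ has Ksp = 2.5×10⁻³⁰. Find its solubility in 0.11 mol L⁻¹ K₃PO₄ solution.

2.0×10⁻¹⁰ M

Ba₃(PO₄)₂(s) ⇌ 3 Ba²⁺(aq) + 2 PO₄³⁻(aq)
Let s be the solubility of Ba₃(PO₄)₂ here. The common ion gives [PO₄³⁻] ≈ 0.11 mol L⁻¹, and [Ba²⁺] = 3s.
Ksp = [Ba²⁺]^3[PO₄³⁻]^2 = (3s)^3(0.11)^2
(3s)^3 = 2.5×10⁻³⁰ / (0.11)^2 = 2.1×10⁻²⁸
s = 2.0×10⁻¹⁰ mol L⁻¹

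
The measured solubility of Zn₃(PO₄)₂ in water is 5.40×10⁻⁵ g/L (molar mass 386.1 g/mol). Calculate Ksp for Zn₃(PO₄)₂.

Ksp = 5.78×10⁻³³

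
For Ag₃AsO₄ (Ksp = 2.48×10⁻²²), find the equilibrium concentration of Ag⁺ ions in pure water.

Ag₃AsO₄(s) ⇌ 3 Ag⁺(aq) + AsO₄³⁻(aq)
Let s be the molar solubility. Then [Ag⁺] = 3s and [AsO₄³⁻] = s.
Ksp = [Ag⁺]^3[AsO₄³⁻] = (3s)^3 · s = 27s^4 = 2.48×10⁻²²
s = 1.74×10⁻⁶ M
[Ag⁺] = 3s = 5.22×10⁻⁶ M

5.22×10⁻⁶ M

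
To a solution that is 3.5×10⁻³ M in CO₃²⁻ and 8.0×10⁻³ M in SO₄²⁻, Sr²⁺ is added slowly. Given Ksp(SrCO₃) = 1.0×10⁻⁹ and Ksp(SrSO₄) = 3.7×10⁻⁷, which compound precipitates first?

A salt starts to precipitate once the ion product Q reaches its Ksp.
For SrCO₃: [Sr²⁺] = (Ksp/[CO₃²⁻]) = 2.9×10⁻⁷ M
For SrSO₄: [Sr²⁺] = (Ksp/[SO₄²⁻]) = 4.6×10⁻⁵ M
SrCO₃ requires the lower [Sr²⁺], so it precipitates first.

SrCO₃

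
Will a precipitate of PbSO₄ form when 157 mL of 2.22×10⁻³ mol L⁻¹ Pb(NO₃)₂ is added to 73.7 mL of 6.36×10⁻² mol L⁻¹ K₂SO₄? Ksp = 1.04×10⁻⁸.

Yes

After mixing, V = 157 mL + 73.7 mL = 230.7 mL.
[Pb²⁺] = (2.22×10⁻³)(157)/230.7 = 1.51×10⁻³ mol L⁻¹
[SO₄²⁻] = (6.36×10⁻²)(73.7)/230.7 = 2.03×10⁻² mol L⁻¹
Q = [Pb²⁺][SO₄²⁻] = 3.07×10⁻⁵
Q = 3.07×10⁻⁵ > Ksp = 1.04×10⁻⁸, so the solution is supersaturated and PbSO₄ precipitates.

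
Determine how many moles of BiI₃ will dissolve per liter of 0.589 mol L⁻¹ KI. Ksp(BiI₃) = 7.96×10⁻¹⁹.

BiI₃(s) ⇌ Bi³⁺(aq) + 3 I⁻(aq)
I⁻ is already present at 0.589 mol L⁻¹. If s mol/L of BiI₃ dissolves, [Bi³⁺] = s while [I⁻] ≈ 0.589 mol L⁻¹.
Ksp = [Bi³⁺][I⁻]^3 = s(0.589)^3
s = 7.96×10⁻¹⁹ / (0.589)^3 = 3.90×10⁻¹⁸
s = 3.90×10⁻¹⁸ mol L⁻¹

3.90×10⁻¹⁸ M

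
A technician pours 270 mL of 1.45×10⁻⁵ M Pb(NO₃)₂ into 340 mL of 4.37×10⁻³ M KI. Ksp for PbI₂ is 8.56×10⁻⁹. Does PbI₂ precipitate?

No

The combined volume is 610 mL.
[Pb²⁺] = (1.45×10⁻⁵)(270)/610 = 6.42×10⁻⁶ M
[I⁻] = (4.37×10⁻³)(340)/610 = 2.44×10⁻³ M
Q = [Pb²⁺][I⁻]^2 = 3.81×10⁻¹¹
Since Q (3.81×10⁻¹¹) is less than Ksp (8.56×10⁻⁹), no PbI₂ precipitates.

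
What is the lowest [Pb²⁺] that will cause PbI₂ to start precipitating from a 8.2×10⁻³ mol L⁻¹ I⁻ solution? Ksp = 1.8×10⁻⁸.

A salt starts to precipitate once the ion product Q reaches its Ksp.
PbI₂(s) ⇌ Pb²⁺(aq) + 2 I⁻(aq)
Ksp = [Pb²⁺][I⁻]^2 = [Pb²⁺](8.2×10⁻³)^2
[Pb²⁺] = 1.8×10⁻⁸ / (8.2×10⁻³)^2 = 2.7×10⁻⁴
[Pb²⁺] = 2.7×10⁻⁴ mol L⁻¹

2.7×10⁻⁴ M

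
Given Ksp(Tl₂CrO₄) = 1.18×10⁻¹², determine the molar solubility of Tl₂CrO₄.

6.66×10⁻⁵ M

Tl₂CrO₄(s) ⇌ 2 Tl⁺(aq) + CrO₄²⁻(aq)
With molar solubility s: [Tl⁺] = 2s, [CrO₄²⁻] = s.
Ksp = [Tl⁺]^2[CrO₄²⁻] = (2s)^2 · s = 4s^3
4s^3 = 1.18×10⁻¹²  ⇒  s^3 = 2.95×10⁻¹³
Taking the 3rd root, s = 6.66×10⁻⁵ M.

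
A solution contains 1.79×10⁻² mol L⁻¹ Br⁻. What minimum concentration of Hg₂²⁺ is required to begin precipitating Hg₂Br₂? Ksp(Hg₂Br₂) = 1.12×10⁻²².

3.50×10⁻¹⁹ M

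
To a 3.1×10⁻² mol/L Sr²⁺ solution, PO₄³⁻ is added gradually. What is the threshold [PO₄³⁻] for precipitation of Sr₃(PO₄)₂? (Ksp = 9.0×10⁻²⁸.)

5.5×10⁻¹² M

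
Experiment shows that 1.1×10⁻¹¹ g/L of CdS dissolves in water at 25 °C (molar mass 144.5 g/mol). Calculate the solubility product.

Ksp = 5.8×10⁻²⁷

s = (1.1×10⁻¹¹ g L⁻¹)/(144.5 g mol⁻¹) = 7.612×10⁻¹⁴ M
CdS(s) ⇌ Cd²⁺(aq) + S²⁻(aq)
Call the molar solubility s, so that [Cd²⁺] = s and [S²⁻] = s.
Ksp = [Cd²⁺][S²⁻] = s · s = s^2
Ksp = (7.612×10⁻¹⁴)^2 = 5.8×10⁻²⁷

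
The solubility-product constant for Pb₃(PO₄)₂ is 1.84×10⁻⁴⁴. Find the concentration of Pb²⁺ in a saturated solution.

Pb₃(PO₄)₂(s) ⇌ 3 Pb²⁺(aq) + 2 PO₄³⁻(aq)
Let s be the molar solubility. Then [Pb²⁺] = 3s and [PO₄³⁻] = 2s.
Ksp = [Pb²⁺]^3[PO₄³⁻]^2 = (3s)^3 · (2s)^2 = 108s^5 = 1.84×10⁻⁴⁴
s = 7.02×10⁻¹⁰ M
[Pb²⁺] = 3s = 2.11×10⁻⁹ M

2.11×10⁻⁹ M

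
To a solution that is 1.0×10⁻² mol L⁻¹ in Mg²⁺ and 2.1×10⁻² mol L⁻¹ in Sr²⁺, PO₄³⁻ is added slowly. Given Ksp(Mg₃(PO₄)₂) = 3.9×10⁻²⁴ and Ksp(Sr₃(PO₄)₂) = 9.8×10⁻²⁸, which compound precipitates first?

A salt starts to precipitate once the ion product Q reaches its Ksp.
For Mg₃(PO₄)₂: [PO₄³⁻] = (Ksp/[Mg²⁺]^3)^(1/2) = 2.0×10⁻⁹ mol L⁻¹
For Sr₃(PO₄)₂: [PO₄³⁻] = (Ksp/[Sr²⁺]^3)^(1/2) = 1.0×10⁻¹¹ mol L⁻¹
Since Sr₃(PO₄)₂ needs less PO₄³⁻ to reach saturation, it precipitates first.

Sr₃(PO₄)₂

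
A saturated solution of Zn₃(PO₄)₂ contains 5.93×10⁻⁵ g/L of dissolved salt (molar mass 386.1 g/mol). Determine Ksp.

Ksp = 9.23×10⁻³³

s = (5.93×10⁻⁵ g L⁻¹)/(386.1 g mol⁻¹) = 1.5359×10⁻⁷ M
Zn₃(PO₄)₂(s) ⇌ 3 Zn²⁺(aq) + 2 PO₄³⁻(aq)
Let s be the molar solubility. Then [Zn²⁺] = 3s and [PO₄³⁻] = 2s.
Ksp = [Zn²⁺]^3[PO₄³⁻]^2 = (3s)^3 · (2s)^2 = 108s^5
Ksp = 108 × (1.5359×10⁻⁷)^5 = 9.23×10⁻³³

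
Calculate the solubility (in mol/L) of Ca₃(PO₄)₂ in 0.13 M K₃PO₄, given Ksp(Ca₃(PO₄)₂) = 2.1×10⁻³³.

1.7×10⁻¹¹ M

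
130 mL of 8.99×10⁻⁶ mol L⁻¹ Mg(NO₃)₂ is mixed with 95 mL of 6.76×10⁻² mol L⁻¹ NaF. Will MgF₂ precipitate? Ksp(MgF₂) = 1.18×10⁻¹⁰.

Yes

The combined volume is 225 mL.
[Mg²⁺] = (8.99×10⁻⁶)(130)/225 = 5.19×10⁻⁶ mol L⁻¹
[F⁻] = (6.76×10⁻²)(95)/225 = 2.85×10⁻² mol L⁻¹
Q = [Mg²⁺][F⁻]^2 = 4.23×10⁻⁹
Since Q (4.23×10⁻⁹) exceeds Ksp (1.18×10⁻¹⁰), MgF₂ will precipitate.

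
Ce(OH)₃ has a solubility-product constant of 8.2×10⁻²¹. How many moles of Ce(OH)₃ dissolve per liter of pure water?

4.2×10⁻⁶ M

Ce(OH)₃(s) ⇌ Ce³⁺(aq) + 3 OH⁻(aq)
If s mol/L of Ce(OH)₃ dissolves, [Ce³⁺] = s and [OH⁻] = 3s.
Ksp = [Ce³⁺][OH⁻]^3 = s · (3s)^3 = 27s^4
27s^4 = 8.2×10⁻²¹  ⇒  s^4 = 3.0×10⁻²²
s = (3.0×10⁻²²)^(1/4) = 4.2×10⁻⁶ M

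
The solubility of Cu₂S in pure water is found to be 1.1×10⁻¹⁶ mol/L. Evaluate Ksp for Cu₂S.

Cu₂S(s) ⇌ 2 Cu⁺(aq) + S²⁻(aq)
If s mol/L of Cu₂S dissolves, [Cu⁺] = 2s and [S²⁻] = s.
Ksp = [Cu⁺]^2[S²⁻] = (2s)^2 · s = 4s^3
Ksp = 4 × (1.1×10⁻¹⁶)^3 = 5.3×10⁻⁴⁸

Ksp = 5.3×10⁻⁴⁸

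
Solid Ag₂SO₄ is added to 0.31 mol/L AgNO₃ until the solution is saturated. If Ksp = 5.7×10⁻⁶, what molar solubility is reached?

5.9×10⁻⁵ M

Ag₂SO₄(s) ⇌ 2 Ag⁺(aq) + SO₄²⁻(aq)
Let s be the solubility of Ag₂SO₄ here. The common ion gives [Ag⁺] ≈ 0.31 mol/L, and [SO₄²⁻] = s.
Ksp = [Ag⁺]^2[SO₄²⁻] = (0.31)^2s
s = 5.7×10⁻⁶ / (0.31)^2 = 5.9×10⁻⁵
s = 5.9×10⁻⁵ mol/L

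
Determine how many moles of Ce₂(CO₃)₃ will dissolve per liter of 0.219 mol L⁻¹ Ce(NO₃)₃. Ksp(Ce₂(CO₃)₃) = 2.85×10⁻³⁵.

2.80×10⁻¹² M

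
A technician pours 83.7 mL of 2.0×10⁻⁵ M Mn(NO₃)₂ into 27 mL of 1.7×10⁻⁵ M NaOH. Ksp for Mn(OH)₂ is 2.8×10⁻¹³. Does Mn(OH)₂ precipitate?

After mixing, V = 83.7 mL + 27 mL = 110.7 mL.
[Mn²⁺] = (2.0×10⁻⁵)(83.7)/110.7 = 1.5×10⁻⁵ M
[OH⁻] = (1.7×10⁻⁵)(27)/110.7 = 4.1×10⁻⁶ M
Q = [Mn²⁺][OH⁻]^2 = 2.6×10⁻¹⁶
Since Q (2.6×10⁻¹⁶) is less than Ksp (2.8×10⁻¹³), no Mn(OH)₂ precipitates.

No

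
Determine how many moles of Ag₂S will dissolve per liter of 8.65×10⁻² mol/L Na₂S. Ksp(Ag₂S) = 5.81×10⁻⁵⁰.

Ag₂S(s) ⇌ 2 Ag⁺(aq) + S²⁻(aq)
The solution already contains S²⁻ at 8.65×10⁻² mol/L. Let s be the molar solubility of Ag₂S.
[S²⁻] ≈ 8.65×10⁻² mol/L (common ion dominates); [Ag⁺] = 2s.
Ksp = [Ag⁺]^2[S²⁻] = (2s)^2(8.65×10⁻²)
(2s)^2 = 5.81×10⁻⁵⁰ / (8.65×10⁻²) = 6.72×10⁻⁴⁹
s = 4.10×10⁻²⁵ mol/L

4.10×10⁻²⁵ M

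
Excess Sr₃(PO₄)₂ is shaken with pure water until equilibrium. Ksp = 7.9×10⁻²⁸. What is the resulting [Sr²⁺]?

4.5×10⁻⁶ M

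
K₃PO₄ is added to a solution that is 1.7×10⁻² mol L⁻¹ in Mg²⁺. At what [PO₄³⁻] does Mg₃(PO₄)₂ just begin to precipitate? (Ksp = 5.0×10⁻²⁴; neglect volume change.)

1.0×10⁻⁹ M

Each salt precipitates once Q = Ksp for that salt.
Mg₃(PO₄)₂(s) ⇌ 3 Mg²⁺(aq) + 2 PO₄³⁻(aq)
Ksp = [Mg²⁺]^3[PO₄³⁻]^2 = [PO₄³⁻]^2(1.7×10⁻²)^3
[PO₄³⁻]^2 = 5.0×10⁻²⁴ / (1.7×10⁻²)^3 = 1.0×10⁻¹⁸
[PO₄³⁻] = 1.0×10⁻⁹ mol L⁻¹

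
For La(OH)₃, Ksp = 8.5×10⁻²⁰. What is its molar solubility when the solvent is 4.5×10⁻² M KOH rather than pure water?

La(OH)₃(s) ⇌ La³⁺(aq) + 3 OH⁻(aq)
Let s be the solubility of La(OH)₃ here. The common ion gives [OH⁻] ≈ 4.5×10⁻² M, and [La³⁺] = s.
Ksp = [La³⁺][OH⁻]^3 = s(4.5×10⁻²)^3
s = 8.5×10⁻²⁰ / (4.5×10⁻²)^3 = 9.3×10⁻¹⁶
s = 9.3×10⁻¹⁶ M

9.3×10⁻¹⁶ M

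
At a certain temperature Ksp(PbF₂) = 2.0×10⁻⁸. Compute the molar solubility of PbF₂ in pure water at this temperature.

1.7×10⁻³ M

PbF₂(s) ⇌ Pb²⁺(aq) + 2 F⁻(aq)
With molar solubility s: [Pb²⁺] = s, [F⁻] = 2s.
Ksp = [Pb²⁺][F⁻]^2 = s · (2s)^2 = 4s^3
4s^3 = 2.0×10⁻⁸  ⇒  s^3 = 5.0×10⁻⁹
s = 1.7×10⁻³ mol/L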